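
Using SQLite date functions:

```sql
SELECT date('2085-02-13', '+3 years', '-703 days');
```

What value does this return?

Adding +3 years to 2085-02-13 gives 2088-02-13.
Applying '-703 days' to 2088-02-13: counting 703 days back gives 2086-03-12.

2086-03-12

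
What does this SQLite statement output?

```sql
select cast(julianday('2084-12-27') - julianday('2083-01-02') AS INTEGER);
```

725

29 days remain in January 2083 after the 2nd (31 − 2).
Full months from February 2083 through November 2084 contribute their day counts.
Then 27 days into December 2084.
Total: 29 + 28 + 31 + 30 + 31 + 30 + 31 + 31 + 30 + 31 + 30 + 31 + 31 + 29 + 31 + 30 + 31 + 30 + 31 + 31 + 30 + 31 + 30 + 27 = 725.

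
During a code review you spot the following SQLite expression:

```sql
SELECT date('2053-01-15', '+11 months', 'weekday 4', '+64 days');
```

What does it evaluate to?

Adding +11 months to 2053-01-15 gives 2053-12-15.
`weekday 4` advances to the next Thursday; 2053-12-15 is a Monday, so it moves forward to 2053-12-18.
Applying '+64 days' to 2053-12-18: counting 64 days forward gives 2054-02-20.

2054-02-20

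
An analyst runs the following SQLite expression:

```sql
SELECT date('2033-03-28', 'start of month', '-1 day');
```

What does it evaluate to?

2033-02-28

`start of month` rewinds 2033-03-28 to 2033-03-01.
Going back 1 day from 2033-03-01 reaches 2033-02-28 (last day of February, 28 days).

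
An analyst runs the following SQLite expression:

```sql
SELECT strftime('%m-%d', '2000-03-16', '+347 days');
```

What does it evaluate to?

02-26

First apply '+347 days': 2000-03-16 → 2001-02-26.
`%m-%d` extracts the month-day: 02-26.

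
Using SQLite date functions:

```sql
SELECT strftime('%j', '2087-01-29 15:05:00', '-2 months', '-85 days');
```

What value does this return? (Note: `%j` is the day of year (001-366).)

First apply '-2 months', '-85 days': 2087-01-29 15:05:00 → 2086-09-05 15:05:00.
Day-of-year for 2086-09-05: days since 2086-01-01 inclusive = 248, zero-padded to 248.

248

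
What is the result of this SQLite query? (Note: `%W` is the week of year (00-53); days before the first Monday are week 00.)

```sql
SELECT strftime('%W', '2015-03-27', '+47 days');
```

19

First apply '+47 days': 2015-03-27 → 2015-05-13.
2015-05-13 is a Wednesday. SQLite's %W counts Mondays since the year started; the result is 19.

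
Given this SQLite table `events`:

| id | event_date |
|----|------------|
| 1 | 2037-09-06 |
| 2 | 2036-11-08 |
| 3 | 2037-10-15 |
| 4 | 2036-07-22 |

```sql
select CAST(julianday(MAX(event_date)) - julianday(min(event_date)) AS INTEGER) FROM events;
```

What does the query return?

450

MIN = 2036-07-22, MAX = 2037-10-15.
9 days remain in July 2036 after the 22nd (31 − 22).
Full months from August 2036 through September 2037 contribute their day counts.
Then 15 days into October 2037.
Total: 9 + 31 + 30 + 31 + 30 + 31 + 31 + 28 + 31 + 30 + 31 + 30 + 31 + 31 + 30 + 15 = 450.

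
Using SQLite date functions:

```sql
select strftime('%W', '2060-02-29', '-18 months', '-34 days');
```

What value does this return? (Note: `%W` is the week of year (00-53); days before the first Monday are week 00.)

First apply '-18 months', '-34 days': 2060-02-29 → 2058-07-26.
2058-07-26 is a Friday. SQLite's %W counts Mondays since the year started; the result is 29.

29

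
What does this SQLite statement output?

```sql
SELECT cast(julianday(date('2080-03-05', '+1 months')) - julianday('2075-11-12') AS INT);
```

1606

Adding +1 month to 2080-03-05 gives 2080-04-05.
18 days remain in November 2075 after the 12th (30 − 12).
Full months from December 2075 through March 2080 contribute their day counts.
Then 5 days into April 2080.
Total: 18 + 31 + 31 + 29 + 31 + 30 + 31 + 30 + 31 + 31 + 30 + 31 + 30 + 31 + 31 + 28 + 31 + 30 + 31 + 30 + 31 + 31 + 30 + 31 + 30 + 31 + 31 + 28 + 31 + 30 + 31 + 30 + 31 + 31 + 30 + 31 + 30 + 31 + 31 + 28 + 31 + 30 + 31 + 30 + 31 + 31 + 30 + 31 + 30 + 31 + 31 + 29 + 31 + 5 = 1606.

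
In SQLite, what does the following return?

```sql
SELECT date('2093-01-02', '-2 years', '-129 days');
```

2090-08-26

Adding -2 years to 2093-01-02 gives 2091-01-02.
Applying '-129 days' to 2091-01-02: counting 129 days back gives 2090-08-26.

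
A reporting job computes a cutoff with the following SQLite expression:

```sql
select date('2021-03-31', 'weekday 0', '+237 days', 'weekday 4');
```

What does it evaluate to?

`weekday 0` advances to the next Sunday; 2021-03-31 is a Wednesday, so it moves forward to 2021-04-04.
Applying '+237 days' to 2021-04-04: counting 237 days forward gives 2021-11-27.
`weekday 4` advances to the next Thursday; 2021-11-27 is a Saturday, so it moves forward to 2021-12-02.

2021-12-02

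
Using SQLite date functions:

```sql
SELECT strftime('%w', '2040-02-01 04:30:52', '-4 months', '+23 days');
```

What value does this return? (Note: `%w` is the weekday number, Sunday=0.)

1

First apply '-4 months', '+23 days': 2040-02-01 04:30:52 → 2039-10-24 04:30:52.
2039-10-24 is a Monday; with Sunday=0 that is 1.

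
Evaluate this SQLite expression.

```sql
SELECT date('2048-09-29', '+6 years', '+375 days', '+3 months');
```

Adding +6 years to 2048-09-29 gives 2054-09-29.
Applying '+375 days' to 2054-09-29: counting 375 days forward gives 2055-10-09.
Adding +3 months to 2055-10-09 gives 2056-01-09.

2056-01-09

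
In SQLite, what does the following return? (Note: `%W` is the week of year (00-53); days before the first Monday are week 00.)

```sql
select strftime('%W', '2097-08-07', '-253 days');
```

48

First apply '-253 days': 2097-08-07 → 2096-11-27.
2096-11-27 is a Tuesday. SQLite's %W counts Mondays since the year started; the result is 48.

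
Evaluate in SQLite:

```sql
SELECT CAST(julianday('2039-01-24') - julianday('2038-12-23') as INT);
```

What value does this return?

8 days remain in December 2038 after the 23rd (31 − 23).
Then 24 days into January 2039.
Total: 8 + 24 = 32.

32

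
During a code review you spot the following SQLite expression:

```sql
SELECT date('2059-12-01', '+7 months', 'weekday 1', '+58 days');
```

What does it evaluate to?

2060-09-01

Adding +7 months to 2059-12-01 gives 2060-07-01.
`weekday 1` advances to the next Monday; 2060-07-01 is a Thursday, so it moves forward to 2060-07-05.
Applying '+58 days' to 2060-07-05: counting 58 days forward gives 2060-09-01.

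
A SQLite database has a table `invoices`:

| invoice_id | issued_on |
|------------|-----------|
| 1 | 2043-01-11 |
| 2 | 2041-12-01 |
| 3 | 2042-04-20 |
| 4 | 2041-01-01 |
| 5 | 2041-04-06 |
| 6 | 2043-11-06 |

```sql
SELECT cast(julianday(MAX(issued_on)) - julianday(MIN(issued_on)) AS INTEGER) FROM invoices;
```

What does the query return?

1039

MIN = 2041-01-01, MAX = 2043-11-06.
30 days remain in January 2041 after the 1st (31 − 1).
Full months from February 2041 through October 2043 contribute their day counts.
Then 6 days into November 2043.
Total: 30 + 28 + 31 + 30 + 31 + 30 + 31 + 31 + 30 + 31 + 30 + 31 + 31 + 28 + 31 + 30 + 31 + 30 + 31 + 31 + 30 + 31 + 30 + 31 + 31 + 28 + 31 + 30 + 31 + 30 + 31 + 31 + 30 + 31 + 6 = 1039.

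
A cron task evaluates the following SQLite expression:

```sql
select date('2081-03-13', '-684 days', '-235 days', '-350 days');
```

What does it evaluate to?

2077-09-21

Applying '-684 days' to 2081-03-13: counting 684 days back gives 2079-04-29.
Applying '-235 days' to 2079-04-29: counting 235 days back gives 2078-09-06.
Applying '-350 days' to 2078-09-06: counting 350 days back gives 2077-09-21.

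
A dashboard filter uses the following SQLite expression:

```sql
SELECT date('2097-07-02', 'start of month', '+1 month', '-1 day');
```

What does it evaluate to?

`start of month` rewinds 2097-07-02 to 2097-07-01.
Adding +1 month to 2097-07-01 gives 2097-08-01.
Going back 1 day from 2097-08-01 reaches 2097-07-31 (last day of July, 31 days).

2097-07-31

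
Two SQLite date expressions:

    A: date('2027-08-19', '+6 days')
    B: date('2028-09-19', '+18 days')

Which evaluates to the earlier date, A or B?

A

A = 2027-08-25.
B = 2028-10-07.
A is earlier.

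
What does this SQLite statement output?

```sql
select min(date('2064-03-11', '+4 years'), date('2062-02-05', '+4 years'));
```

date('2064-03-11', '+4 years') → 2068-03-11.
date('2062-02-05', '+4 years') → 2066-02-05.
Earlier of the two is 2066-02-05.

2066-02-05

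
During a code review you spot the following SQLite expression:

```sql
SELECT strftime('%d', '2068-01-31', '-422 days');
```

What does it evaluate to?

05

First apply '-422 days': 2068-01-31 → 2066-12-05.
`%d` extracts the 2-digit day of month: 05.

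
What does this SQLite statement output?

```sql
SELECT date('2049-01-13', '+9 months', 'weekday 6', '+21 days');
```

Adding +9 months to 2049-01-13 gives 2049-10-13.
`weekday 6` advances to the next Saturday; 2049-10-13 is a Wednesday, so it moves forward to 2049-10-16.
October 2049 has 31 days; 15 remain after the 16th, so 16 days reach 2049-11-01.
Advancing 5 more days within November lands on 2049-11-06.

2049-11-06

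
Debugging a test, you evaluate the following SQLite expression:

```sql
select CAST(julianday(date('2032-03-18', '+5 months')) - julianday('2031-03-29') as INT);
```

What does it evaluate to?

508

Adding +5 months to 2032-03-18 gives 2032-08-18.
2 days remain in March 2031 after the 29th (31 − 29).
Full months from April 2031 through July 2032 contribute their day counts.
Then 18 days into August 2032.
Total: 2 + 30 + 31 + 30 + 31 + 31 + 30 + 31 + 30 + 31 + 31 + 29 + 31 + 30 + 31 + 30 + 31 + 18 = 508.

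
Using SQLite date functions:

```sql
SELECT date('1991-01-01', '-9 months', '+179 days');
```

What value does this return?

Adding -9 months to 1991-01-01 gives 1990-04-01.
Applying '+179 days' to 1990-04-01: counting 179 days forward gives 1990-09-27.

1990-09-27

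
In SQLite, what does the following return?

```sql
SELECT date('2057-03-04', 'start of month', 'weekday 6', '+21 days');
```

2057-03-24

`start of month` rewinds 2057-03-04 to 2057-03-01.
`weekday 6` advances to the next Saturday; 2057-03-01 is a Thursday, so it moves forward to 2057-03-03.
Advancing 21 more days within March lands on 2057-03-24.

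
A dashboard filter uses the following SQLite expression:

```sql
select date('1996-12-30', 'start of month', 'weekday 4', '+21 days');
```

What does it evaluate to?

1996-12-26

`start of month` rewinds 1996-12-30 to 1996-12-01.
`weekday 4` advances to the next Thursday; 1996-12-01 is a Sunday, so it moves forward to 1996-12-05.
Advancing 21 more days within December lands on 1996-12-26.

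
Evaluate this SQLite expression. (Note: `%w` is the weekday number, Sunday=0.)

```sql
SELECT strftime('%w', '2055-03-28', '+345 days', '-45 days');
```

First apply '+345 days', '-45 days': 2055-03-28 → 2056-01-22.
2056-01-22 is a Saturday; with Sunday=0 that is 6.

6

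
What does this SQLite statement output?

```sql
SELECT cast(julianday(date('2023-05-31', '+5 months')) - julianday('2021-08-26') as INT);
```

796

Adding +5 months to 2023-05-31 gives 2023-10-31.
5 days remain in August 2021 after the 26th (31 − 26).
Full months from September 2021 through September 2023 contribute their day counts.
Then 31 days into October 2023.
Total: 5 + 30 + 31 + 30 + 31 + 31 + 28 + 31 + 30 + 31 + 30 + 31 + 31 + 30 + 31 + 30 + 31 + 31 + 28 + 31 + 30 + 31 + 30 + 31 + 31 + 30 + 31 = 796.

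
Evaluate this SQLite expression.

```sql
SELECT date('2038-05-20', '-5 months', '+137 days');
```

Adding -5 months to 2038-05-20 gives 2037-12-20.
Applying '+137 days' to 2037-12-20: counting 137 days forward gives 2038-05-06.

2038-05-06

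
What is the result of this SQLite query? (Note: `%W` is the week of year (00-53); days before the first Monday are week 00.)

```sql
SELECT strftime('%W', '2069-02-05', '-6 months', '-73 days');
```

First apply '-6 months', '-73 days': 2069-02-05 → 2068-05-24.
2068-05-24 is a Thursday. SQLite's %W counts Mondays since the year started; the result is 21.

21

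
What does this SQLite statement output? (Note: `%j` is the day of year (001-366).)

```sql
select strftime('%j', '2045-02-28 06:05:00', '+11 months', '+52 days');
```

080

First apply '+11 months', '+52 days': 2045-02-28 06:05:00 → 2046-03-21 06:05:00.
Day-of-year for 2046-03-21: days since 2046-01-01 inclusive = 80, zero-padded to 080.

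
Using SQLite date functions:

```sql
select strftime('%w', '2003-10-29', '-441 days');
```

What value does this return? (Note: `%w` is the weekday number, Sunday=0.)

3

First apply '-441 days': 2003-10-29 → 2002-08-14.
2002-08-14 is a Wednesday; with Sunday=0 that is 3.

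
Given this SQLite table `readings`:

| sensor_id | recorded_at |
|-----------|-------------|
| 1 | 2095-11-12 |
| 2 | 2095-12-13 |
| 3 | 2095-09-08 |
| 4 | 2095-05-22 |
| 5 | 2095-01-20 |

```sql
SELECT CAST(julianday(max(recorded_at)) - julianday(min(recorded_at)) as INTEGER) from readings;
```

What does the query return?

MIN = 2095-01-20, MAX = 2095-12-13.
11 days remain in January 2095 after the 20th (31 − 20).
Full months from February 2095 through November 2095 contribute their day counts.
Then 13 days into December 2095.
Total: 11 + 28 + 31 + 30 + 31 + 30 + 31 + 31 + 30 + 31 + 30 + 13 = 327.

327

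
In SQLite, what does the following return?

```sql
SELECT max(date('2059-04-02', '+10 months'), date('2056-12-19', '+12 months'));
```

2060-02-02

date('2059-04-02', '+10 months') → 2060-02-02.
date('2056-12-19', '+12 months') → 2057-12-19.
Later of the two is 2060-02-02.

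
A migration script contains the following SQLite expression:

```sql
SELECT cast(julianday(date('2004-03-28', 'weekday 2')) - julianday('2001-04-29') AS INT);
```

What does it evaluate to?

`weekday 2` advances to the next Tuesday; 2004-03-28 is a Sunday, so it moves forward to 2004-03-30.
1 day remains in April 2001 after the 29th (30 − 29).
Full months from May 2001 through February 2004 contribute their day counts.
Then 30 days into March 2004.
Total: 1 + 31 + 30 + 31 + 31 + 30 + 31 + 30 + 31 + 31 + 28 + 31 + 30 + 31 + 30 + 31 + 31 + 30 + 31 + 30 + 31 + 31 + 28 + 31 + 30 + 31 + 30 + 31 + 31 + 30 + 31 + 30 + 31 + 31 + 29 + 30 = 1066.

1066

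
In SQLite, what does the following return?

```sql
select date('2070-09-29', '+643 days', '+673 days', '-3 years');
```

2071-05-07

Applying '+643 days' to 2070-09-29: counting 643 days forward gives 2072-07-03.
Applying '+673 days' to 2072-07-03: counting 673 days forward gives 2074-05-07.
Adding -3 years to 2074-05-07 gives 2071-05-07.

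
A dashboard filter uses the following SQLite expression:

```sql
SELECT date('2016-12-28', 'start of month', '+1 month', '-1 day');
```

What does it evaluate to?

`start of month` rewinds 2016-12-28 to 2016-12-01.
Adding +1 month to 2016-12-01 gives 2017-01-01.
Going back 1 day from 2017-01-01 reaches 2016-12-31 (last day of December, 31 days).

2016-12-31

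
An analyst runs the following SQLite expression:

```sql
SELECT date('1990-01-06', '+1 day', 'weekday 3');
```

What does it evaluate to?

1990-01-10

Advancing 1 more day within January lands on 1990-01-07.
`weekday 3` advances to the next Wednesday; 1990-01-07 is a Sunday, so it moves forward to 1990-01-10.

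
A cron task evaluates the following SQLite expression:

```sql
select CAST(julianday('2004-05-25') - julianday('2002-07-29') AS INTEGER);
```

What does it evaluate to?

2 days remain in July 2002 after the 29th (31 − 29).
Full months from August 2002 through April 2004 contribute their day counts.
Then 25 days into May 2004.
Total: 2 + 31 + 30 + 31 + 30 + 31 + 31 + 28 + 31 + 30 + 31 + 30 + 31 + 31 + 30 + 31 + 30 + 31 + 31 + 29 + 31 + 30 + 25 = 666.

666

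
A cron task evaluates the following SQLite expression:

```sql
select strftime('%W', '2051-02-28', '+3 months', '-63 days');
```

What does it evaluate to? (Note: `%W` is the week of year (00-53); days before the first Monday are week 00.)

First apply '+3 months', '-63 days': 2051-02-28 → 2051-03-26.
2051-03-26 is a Sunday. SQLite's %W counts Mondays since the year started; the result is 12.

12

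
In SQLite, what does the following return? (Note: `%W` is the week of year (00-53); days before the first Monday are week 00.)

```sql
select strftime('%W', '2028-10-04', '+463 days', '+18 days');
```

First apply '+463 days', '+18 days': 2028-10-04 → 2030-01-28.
2030-01-28 is a Monday. SQLite's %W counts Mondays since the year started; the result is 04.

04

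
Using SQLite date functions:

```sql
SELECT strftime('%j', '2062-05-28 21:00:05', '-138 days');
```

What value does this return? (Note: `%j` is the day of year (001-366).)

First apply '-138 days': 2062-05-28 21:00:05 → 2062-01-10 21:00:05.
Day-of-year for 2062-01-10: days since 2062-01-01 inclusive = 10, zero-padded to 010.

010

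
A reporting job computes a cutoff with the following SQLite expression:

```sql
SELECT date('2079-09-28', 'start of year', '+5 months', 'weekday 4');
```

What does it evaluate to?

2079-06-01

`start of year` rewinds 2079-09-28 to 2079-01-01.
Adding +5 months to 2079-01-01 gives 2079-06-01.
`weekday 4` advances to the next Thursday; 2079-06-01 is already a Thursday, so it stays at 2079-06-01.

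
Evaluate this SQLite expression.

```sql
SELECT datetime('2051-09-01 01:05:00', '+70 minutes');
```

70 minutes = 1h 10m; +70 minutes from 2051-09-01 01:05:00 is 2051-09-01 02:15:00.

2051-09-01 02:15:00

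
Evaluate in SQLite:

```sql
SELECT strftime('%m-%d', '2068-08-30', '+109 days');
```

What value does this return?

First apply '+109 days': 2068-08-30 → 2068-12-17.
`%m-%d` extracts the month-day: 12-17.

12-17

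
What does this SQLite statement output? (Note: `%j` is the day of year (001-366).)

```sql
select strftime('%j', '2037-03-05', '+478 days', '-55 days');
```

122

First apply '+478 days', '-55 days': 2037-03-05 → 2038-05-02.
Day-of-year for 2038-05-02: days since 2038-01-01 inclusive = 122, zero-padded to 122.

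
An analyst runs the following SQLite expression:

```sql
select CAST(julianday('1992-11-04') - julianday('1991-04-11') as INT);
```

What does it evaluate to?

573

19 days remain in April 1991 after the 11th (30 − 11).
Full months from May 1991 through October 1992 contribute their day counts.
Then 4 days into November 1992.
Total: 19 + 31 + 30 + 31 + 31 + 30 + 31 + 30 + 31 + 31 + 29 + 31 + 30 + 31 + 30 + 31 + 31 + 30 + 31 + 4 = 573.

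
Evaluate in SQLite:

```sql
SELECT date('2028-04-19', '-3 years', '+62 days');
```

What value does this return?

Adding -3 years to 2028-04-19 gives 2025-04-19.
Applying '+62 days' to 2025-04-19: counting 62 days forward gives 2025-06-20.

2025-06-20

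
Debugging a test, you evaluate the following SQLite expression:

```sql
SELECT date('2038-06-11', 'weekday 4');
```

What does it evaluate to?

2038-06-17

`weekday 4` advances to the next Thursday; 2038-06-11 is a Friday, so it moves forward to 2038-06-17.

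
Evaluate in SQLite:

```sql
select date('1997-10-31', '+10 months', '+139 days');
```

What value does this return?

1999-01-17

Adding +10 months to 1997-10-31 gives 1998-08-31.
Applying '+139 days' to 1998-08-31: counting 139 days forward gives 1999-01-17.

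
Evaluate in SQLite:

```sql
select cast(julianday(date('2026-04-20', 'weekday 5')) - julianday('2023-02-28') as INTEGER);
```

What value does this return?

`weekday 5` advances to the next Friday; 2026-04-20 is a Monday, so it moves forward to 2026-04-24.
0 days remain in February 2023 after the 28th (28 − 28).
Full months from March 2023 through March 2026 contribute their day counts.
Then 24 days into April 2026.
Total: 0 + 31 + 30 + 31 + 30 + 31 + 31 + 30 + 31 + 30 + 31 + 31 + 29 + 31 + 30 + 31 + 30 + 31 + 31 + 30 + 31 + 30 + 31 + 31 + 28 + 31 + 30 + 31 + 30 + 31 + 31 + 30 + 31 + 30 + 31 + 31 + 28 + 31 + 24 = 1151.

1151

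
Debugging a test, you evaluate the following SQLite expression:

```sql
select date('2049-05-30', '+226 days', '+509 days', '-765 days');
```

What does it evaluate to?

2049-04-30

Applying '+226 days' to 2049-05-30: counting 226 days forward gives 2050-01-11.
Applying '+509 days' to 2050-01-11: counting 509 days forward gives 2051-06-04.
Applying '-765 days' to 2051-06-04: counting 765 days back gives 2049-04-30.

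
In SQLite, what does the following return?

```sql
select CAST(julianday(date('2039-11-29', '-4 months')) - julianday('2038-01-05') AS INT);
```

Adding -4 months to 2039-11-29 gives 2039-07-29.
26 days remain in January 2038 after the 5th (31 − 5).
Full months from February 2038 through June 2039 contribute their day counts.
Then 29 days into July 2039.
Total: 26 + 28 + 31 + 30 + 31 + 30 + 31 + 31 + 30 + 31 + 30 + 31 + 31 + 28 + 31 + 30 + 31 + 30 + 29 = 570.

570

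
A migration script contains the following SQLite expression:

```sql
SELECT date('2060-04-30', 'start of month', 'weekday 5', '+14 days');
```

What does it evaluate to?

`start of month` rewinds 2060-04-30 to 2060-04-01.
`weekday 5` advances to the next Friday; 2060-04-01 is a Thursday, so it moves forward to 2060-04-02.
Advancing 14 more days within April lands on 2060-04-16.

2060-04-16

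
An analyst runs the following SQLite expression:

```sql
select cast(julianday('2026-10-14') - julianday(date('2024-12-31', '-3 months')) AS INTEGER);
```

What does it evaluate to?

Adding -3 months to 2024-12-31 targets 2024-09-31. September 2024 has only 30 days, so SQLite normalizes the 1-day overflow forward to 2024-10-01.
30 days remain in October 2024 after the 1st (31 − 1).
Full months from November 2024 through September 2026 contribute their day counts.
Then 14 days into October 2026.
Total: 30 + 30 + 31 + 31 + 28 + 31 + 30 + 31 + 30 + 31 + 31 + 30 + 31 + 30 + 31 + 31 + 28 + 31 + 30 + 31 + 30 + 31 + 31 + 30 + 14 = 743.

743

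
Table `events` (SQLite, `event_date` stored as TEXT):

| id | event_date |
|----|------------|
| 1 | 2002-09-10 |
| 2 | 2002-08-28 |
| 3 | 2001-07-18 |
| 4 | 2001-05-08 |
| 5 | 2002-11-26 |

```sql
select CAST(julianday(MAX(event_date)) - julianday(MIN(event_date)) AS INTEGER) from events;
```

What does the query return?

567

MIN = 2001-05-08, MAX = 2002-11-26.
23 days remain in May 2001 after the 8th (31 − 8).
Full months from June 2001 through October 2002 contribute their day counts.
Then 26 days into November 2002.
Total: 23 + 30 + 31 + 31 + 30 + 31 + 30 + 31 + 31 + 28 + 31 + 30 + 31 + 30 + 31 + 31 + 30 + 31 + 26 = 567.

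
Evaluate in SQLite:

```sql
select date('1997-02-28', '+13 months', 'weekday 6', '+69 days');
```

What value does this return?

1998-06-05

Adding +13 months to 1997-02-28 gives 1998-03-28.
`weekday 6` advances to the next Saturday; 1998-03-28 is already a Saturday, so it stays at 1998-03-28.
Applying '+69 days' to 1998-03-28: counting 69 days forward gives 1998-06-05.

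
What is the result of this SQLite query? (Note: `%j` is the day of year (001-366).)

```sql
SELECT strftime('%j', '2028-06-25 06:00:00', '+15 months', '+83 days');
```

First apply '+15 months', '+83 days': 2028-06-25 06:00:00 → 2029-12-17 06:00:00.
Day-of-year for 2029-12-17: days since 2029-01-01 inclusive = 351, zero-padded to 351.

351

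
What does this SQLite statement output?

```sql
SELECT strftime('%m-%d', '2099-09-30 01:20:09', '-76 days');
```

First apply '-76 days': 2099-09-30 01:20:09 → 2099-07-16 01:20:09.
`%m-%d` extracts the month-day: 07-16.

07-16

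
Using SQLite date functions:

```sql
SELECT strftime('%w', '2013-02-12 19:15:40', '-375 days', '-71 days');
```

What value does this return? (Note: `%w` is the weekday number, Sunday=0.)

4

First apply '-375 days', '-71 days': 2013-02-12 19:15:40 → 2011-11-24 19:15:40.
2011-11-24 is a Thursday; with Sunday=0 that is 4.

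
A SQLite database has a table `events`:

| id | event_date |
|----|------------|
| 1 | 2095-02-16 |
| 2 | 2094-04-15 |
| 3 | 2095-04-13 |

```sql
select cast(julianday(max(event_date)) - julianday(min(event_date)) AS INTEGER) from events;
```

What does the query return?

MIN = 2094-04-15, MAX = 2095-04-13.
15 days remain in April 2094 after the 15th (30 − 15).
Full months from May 2094 through March 2095 contribute their day counts.
Then 13 days into April 2095.
Total: 15 + 31 + 30 + 31 + 31 + 30 + 31 + 30 + 31 + 31 + 28 + 31 + 13 = 363.

363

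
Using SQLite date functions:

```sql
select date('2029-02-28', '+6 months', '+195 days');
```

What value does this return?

2030-03-11

Adding +6 months to 2029-02-28 gives 2029-08-28.
Applying '+195 days' to 2029-08-28: counting 195 days forward gives 2030-03-11.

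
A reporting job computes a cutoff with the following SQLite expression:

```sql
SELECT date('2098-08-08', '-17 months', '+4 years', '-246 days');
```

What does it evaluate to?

2100-07-05

Adding -17 months to 2098-08-08 gives 2097-03-08.
Adding +4 years to 2097-03-08 gives 2101-03-08.
Applying '-246 days' to 2101-03-08: counting 246 days back gives 2100-07-05.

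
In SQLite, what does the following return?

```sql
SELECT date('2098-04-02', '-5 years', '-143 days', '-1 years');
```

Adding -5 years to 2098-04-02 gives 2093-04-02.
Applying '-143 days' to 2093-04-02: counting 143 days back gives 2092-11-10.
Adding -1 year to 2092-11-10 gives 2091-11-10.

2091-11-10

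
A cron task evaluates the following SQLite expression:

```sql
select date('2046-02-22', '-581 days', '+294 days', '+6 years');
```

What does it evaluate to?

Applying '-581 days' to 2046-02-22: counting 581 days back gives 2044-07-21.
Applying '+294 days' to 2044-07-21: counting 294 days forward gives 2045-05-11.
Adding +6 years to 2045-05-11 gives 2051-05-11.

2051-05-11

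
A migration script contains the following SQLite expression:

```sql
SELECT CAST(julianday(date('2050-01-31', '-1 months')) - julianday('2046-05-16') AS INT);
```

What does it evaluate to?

Adding -1 month to 2050-01-31 gives 2049-12-31.
15 days remain in May 2046 after the 16th (31 − 16).
Full months from June 2046 through November 2049 contribute their day counts.
Then 31 days into December 2049.
Total: 15 + 30 + 31 + 31 + 30 + 31 + 30 + 31 + 31 + 28 + 31 + 30 + 31 + 30 + 31 + 31 + 30 + 31 + 30 + 31 + 31 + 29 + 31 + 30 + 31 + 30 + 31 + 31 + 30 + 31 + 30 + 31 + 31 + 28 + 31 + 30 + 31 + 30 + 31 + 31 + 30 + 31 + 30 + 31 = 1325.

1325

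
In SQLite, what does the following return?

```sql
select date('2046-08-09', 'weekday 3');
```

2046-08-15

`weekday 3` advances to the next Wednesday; 2046-08-09 is a Thursday, so it moves forward to 2046-08-15.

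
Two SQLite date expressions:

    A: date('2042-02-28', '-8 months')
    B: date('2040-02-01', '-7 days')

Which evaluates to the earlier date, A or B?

B

A = 2041-06-28.
B = 2040-01-25.
B is earlier.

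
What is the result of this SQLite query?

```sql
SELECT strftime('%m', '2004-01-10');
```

`%m` extracts the 2-digit month (01-12): 01.

01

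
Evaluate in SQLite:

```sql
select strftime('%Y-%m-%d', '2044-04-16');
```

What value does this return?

2044-04-16

`%Y-%m-%d` extracts the ISO date: 2044-04-16.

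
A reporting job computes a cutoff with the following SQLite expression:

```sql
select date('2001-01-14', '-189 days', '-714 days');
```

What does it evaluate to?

Applying '-189 days' to 2001-01-14: counting 189 days back gives 2000-07-09.
Applying '-714 days' to 2000-07-09: counting 714 days back gives 1998-07-26.

1998-07-26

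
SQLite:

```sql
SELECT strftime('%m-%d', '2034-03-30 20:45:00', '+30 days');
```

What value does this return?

04-29

First apply '+30 days': 2034-03-30 20:45:00 → 2034-04-29 20:45:00.
`%m-%d` extracts the month-day: 04-29.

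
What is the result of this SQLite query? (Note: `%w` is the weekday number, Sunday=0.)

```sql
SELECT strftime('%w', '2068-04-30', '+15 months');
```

First apply '+15 months': 2068-04-30 → 2069-07-30.
2069-07-30 is a Tuesday; with Sunday=0 that is 2.

2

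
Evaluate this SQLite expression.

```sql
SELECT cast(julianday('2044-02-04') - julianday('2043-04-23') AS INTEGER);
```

287

7 days remain in April 2043 after the 23rd (30 − 23).
Full months from May 2043 through January 2044 contribute their day counts.
Then 4 days into February 2044.
Total: 7 + 31 + 30 + 31 + 31 + 30 + 31 + 30 + 31 + 31 + 4 = 287.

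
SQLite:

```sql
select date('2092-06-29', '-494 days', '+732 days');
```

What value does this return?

2093-02-22

Applying '-494 days' to 2092-06-29: counting 494 days back gives 2091-02-21.
Applying '+732 days' to 2091-02-21: counting 732 days forward gives 2093-02-22.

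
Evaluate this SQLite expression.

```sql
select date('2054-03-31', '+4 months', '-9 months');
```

Adding +4 months to 2054-03-31 gives 2054-07-31.
Adding -9 months to 2054-07-31 gives 2053-10-31.

2053-10-31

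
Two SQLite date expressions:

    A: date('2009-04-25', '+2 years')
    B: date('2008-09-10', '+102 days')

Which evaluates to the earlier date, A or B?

A = 2011-04-25.
B = 2008-12-21.
B is earlier.

B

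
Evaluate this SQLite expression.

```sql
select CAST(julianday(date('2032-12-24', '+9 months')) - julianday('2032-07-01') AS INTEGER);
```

Adding +9 months to 2032-12-24 gives 2033-09-24.
30 days remain in July 2032 after the 1st (31 − 1).
Full months from August 2032 through August 2033 contribute their day counts.
Then 24 days into September 2033.
Total: 30 + 31 + 30 + 31 + 30 + 31 + 31 + 28 + 31 + 30 + 31 + 30 + 31 + 31 + 24 = 450.

450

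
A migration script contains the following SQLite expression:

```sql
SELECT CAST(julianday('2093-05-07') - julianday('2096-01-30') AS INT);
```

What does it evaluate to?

-998

24 days remain in May 2093 after the 7th (31 − 7).
Full months from June 2093 through December 2095 contribute their day counts.
Then 30 days into January 2096.
Total: 24 + 30 + 31 + 31 + 30 + 31 + 30 + 31 + 31 + 28 + 31 + 30 + 31 + 30 + 31 + 31 + 30 + 31 + 30 + 31 + 31 + 28 + 31 + 30 + 31 + 30 + 31 + 31 + 30 + 31 + 30 + 31 + 30 = 998.
The subtraction is earlier − later, so the result is −998 → -998.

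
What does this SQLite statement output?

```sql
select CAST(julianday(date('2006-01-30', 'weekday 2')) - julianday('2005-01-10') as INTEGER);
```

`weekday 2` advances to the next Tuesday; 2006-01-30 is a Monday, so it moves forward to 2006-01-31.
21 days remain in January 2005 after the 10th (31 − 10).
Full months from February 2005 through December 2005 contribute their day counts.
Then 31 days into January 2006.
Total: 21 + 28 + 31 + 30 + 31 + 30 + 31 + 31 + 30 + 31 + 30 + 31 + 31 = 386.

386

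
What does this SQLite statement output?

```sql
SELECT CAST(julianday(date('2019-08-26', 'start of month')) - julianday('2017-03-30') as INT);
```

`start of month` rewinds 2019-08-26 to 2019-08-01.
1 day remains in March 2017 after the 30th (31 − 30).
Full months from April 2017 through July 2019 contribute their day counts.
Then 1 day into August 2019.
Total: 1 + 30 + 31 + 30 + 31 + 31 + 30 + 31 + 30 + 31 + 31 + 28 + 31 + 30 + 31 + 30 + 31 + 31 + 30 + 31 + 30 + 31 + 31 + 28 + 31 + 30 + 31 + 30 + 31 + 1 = 854.

854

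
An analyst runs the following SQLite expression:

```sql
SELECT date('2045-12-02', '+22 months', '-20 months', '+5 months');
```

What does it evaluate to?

2046-07-02

Adding +22 months to 2045-12-02 gives 2047-10-02.
Adding -20 months to 2047-10-02 gives 2046-02-02.
Adding +5 months to 2046-02-02 gives 2046-07-02.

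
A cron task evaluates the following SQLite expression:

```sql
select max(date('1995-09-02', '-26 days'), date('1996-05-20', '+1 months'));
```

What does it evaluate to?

date('1995-09-02', '-26 days') → 1995-08-07.
date('1996-05-20', '+1 months') → 1996-06-20.
Later of the two is 1996-06-20.

1996-06-20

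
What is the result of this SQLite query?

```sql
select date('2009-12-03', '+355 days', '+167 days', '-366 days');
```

2010-05-08

Applying '+355 days' to 2009-12-03: counting 355 days forward gives 2010-11-23.
Applying '+167 days' to 2010-11-23: counting 167 days forward gives 2011-05-09.
Applying '-366 days' to 2011-05-09: counting 366 days back gives 2010-05-08.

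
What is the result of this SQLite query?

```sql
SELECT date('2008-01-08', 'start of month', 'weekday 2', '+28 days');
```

`start of month` rewinds 2008-01-08 to 2008-01-01.
`weekday 2` advances to the next Tuesday; 2008-01-01 is already a Tuesday, so it stays at 2008-01-01.
Advancing 28 more days within January lands on 2008-01-29.

2008-01-29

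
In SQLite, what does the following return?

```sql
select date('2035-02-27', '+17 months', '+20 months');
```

2038-03-27

Adding +17 months to 2035-02-27 gives 2036-07-27.
Adding +20 months to 2036-07-27 gives 2038-03-27.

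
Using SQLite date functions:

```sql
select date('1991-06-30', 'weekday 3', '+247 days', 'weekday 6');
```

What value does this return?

`weekday 3` advances to the next Wednesday; 1991-06-30 is a Sunday, so it moves forward to 1991-07-03.
Applying '+247 days' to 1991-07-03: counting 247 days forward gives 1992-03-06.
`weekday 6` advances to the next Saturday; 1992-03-06 is a Friday, so it moves forward to 1992-03-07.

1992-03-07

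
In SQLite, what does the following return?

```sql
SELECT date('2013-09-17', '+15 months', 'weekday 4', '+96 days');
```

2015-03-24

Adding +15 months to 2013-09-17 gives 2014-12-17.
`weekday 4` advances to the next Thursday; 2014-12-17 is a Wednesday, so it moves forward to 2014-12-18.
Applying '+96 days' to 2014-12-18: counting 96 days forward gives 2015-03-24.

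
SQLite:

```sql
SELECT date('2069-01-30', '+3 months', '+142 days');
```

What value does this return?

2069-09-19

Adding +3 months to 2069-01-30 gives 2069-04-30.
Applying '+142 days' to 2069-04-30: counting 142 days forward gives 2069-09-19.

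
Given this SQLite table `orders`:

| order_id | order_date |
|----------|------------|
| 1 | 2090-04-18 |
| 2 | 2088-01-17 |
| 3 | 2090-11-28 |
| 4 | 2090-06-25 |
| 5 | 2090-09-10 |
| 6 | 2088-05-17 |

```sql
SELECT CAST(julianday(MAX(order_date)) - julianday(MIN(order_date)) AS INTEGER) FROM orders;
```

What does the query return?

MIN = 2088-01-17, MAX = 2090-11-28.
14 days remain in January 2088 after the 17th (31 − 17).
Full months from February 2088 through October 2090 contribute their day counts.
Then 28 days into November 2090.
Total: 14 + 29 + 31 + 30 + 31 + 30 + 31 + 31 + 30 + 31 + 30 + 31 + 31 + 28 + 31 + 30 + 31 + 30 + 31 + 31 + 30 + 31 + 30 + 31 + 31 + 28 + 31 + 30 + 31 + 30 + 31 + 31 + 30 + 31 + 28 = 1046.

1046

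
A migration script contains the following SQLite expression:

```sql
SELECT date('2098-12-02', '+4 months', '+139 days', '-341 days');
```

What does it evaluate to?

2098-09-12

Adding +4 months to 2098-12-02 gives 2099-04-02.
Applying '+139 days' to 2099-04-02: counting 139 days forward gives 2099-08-19.
Applying '-341 days' to 2099-08-19: counting 341 days back gives 2098-09-12.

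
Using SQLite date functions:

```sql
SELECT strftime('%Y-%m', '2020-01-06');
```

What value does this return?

`%Y-%m` extracts the year-month: 2020-01.

2020-01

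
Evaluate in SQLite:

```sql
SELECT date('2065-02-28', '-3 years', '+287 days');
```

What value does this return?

2062-12-12

Adding -3 years to 2065-02-28 gives 2062-02-28.
Applying '+287 days' to 2062-02-28: counting 287 days forward gives 2062-12-12.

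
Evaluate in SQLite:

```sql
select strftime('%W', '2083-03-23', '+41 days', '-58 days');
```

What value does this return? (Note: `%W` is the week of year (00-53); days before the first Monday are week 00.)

First apply '+41 days', '-58 days': 2083-03-23 → 2083-03-06.
2083-03-06 is a Saturday. SQLite's %W counts Mondays since the year started; the result is 09.

09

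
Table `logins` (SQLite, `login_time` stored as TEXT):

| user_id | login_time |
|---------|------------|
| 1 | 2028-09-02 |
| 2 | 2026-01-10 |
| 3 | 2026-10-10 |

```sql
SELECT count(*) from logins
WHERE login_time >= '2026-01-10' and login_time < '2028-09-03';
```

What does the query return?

Rows in [2026-01-10, 2028-09-03): 2028-09-02, 2026-01-10, 2026-10-10 → 3 rows.

3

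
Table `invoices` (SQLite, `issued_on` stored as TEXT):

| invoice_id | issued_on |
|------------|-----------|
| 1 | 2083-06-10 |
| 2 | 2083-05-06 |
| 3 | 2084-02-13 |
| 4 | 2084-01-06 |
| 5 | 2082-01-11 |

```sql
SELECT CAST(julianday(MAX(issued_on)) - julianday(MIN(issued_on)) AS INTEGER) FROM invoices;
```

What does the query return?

763

MIN = 2082-01-11, MAX = 2084-02-13.
20 days remain in January 2082 after the 11th (31 − 11).
Full months from February 2082 through January 2084 contribute their day counts.
Then 13 days into February 2084.
Total: 20 + 28 + 31 + 30 + 31 + 30 + 31 + 31 + 30 + 31 + 30 + 31 + 31 + 28 + 31 + 30 + 31 + 30 + 31 + 31 + 30 + 31 + 30 + 31 + 31 + 13 = 763.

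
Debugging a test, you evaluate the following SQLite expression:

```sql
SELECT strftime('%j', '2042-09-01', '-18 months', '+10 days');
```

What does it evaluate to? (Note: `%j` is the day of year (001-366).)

First apply '-18 months', '+10 days': 2042-09-01 → 2041-03-11.
Day-of-year for 2041-03-11: days since 2041-01-01 inclusive = 70, zero-padded to 070.

070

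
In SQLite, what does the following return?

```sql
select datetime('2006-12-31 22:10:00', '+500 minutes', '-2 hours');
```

500 minutes = 8h 20m; +500 minutes from 2006-12-31 22:10:00 is 2007-01-01 06:30:00 (crosses midnight).
-2 hours from 2007-01-01 06:30:00 is 2007-01-01 04:30:00.

2007-01-01 04:30:00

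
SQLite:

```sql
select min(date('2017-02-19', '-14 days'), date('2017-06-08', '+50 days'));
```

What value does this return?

date('2017-02-19', '-14 days') → 2017-02-05.
date('2017-06-08', '+50 days') → 2017-07-28.
Earlier of the two is 2017-02-05.

2017-02-05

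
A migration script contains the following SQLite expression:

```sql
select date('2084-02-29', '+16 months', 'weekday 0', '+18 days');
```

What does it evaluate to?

2085-07-19

Adding +16 months to 2084-02-29 gives 2085-06-29.
`weekday 0` advances to the next Sunday; 2085-06-29 is a Friday, so it moves forward to 2085-07-01.
Advancing 18 more days within July lands on 2085-07-19.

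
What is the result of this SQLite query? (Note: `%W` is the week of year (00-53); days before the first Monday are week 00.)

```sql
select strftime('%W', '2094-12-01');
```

48

2094-12-01 is a Wednesday. SQLite's %W counts Mondays since the year started; the result is 48.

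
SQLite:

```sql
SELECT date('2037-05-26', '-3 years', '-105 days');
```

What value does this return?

Adding -3 years to 2037-05-26 gives 2034-05-26.
Applying '-105 days' to 2034-05-26: counting 105 days back gives 2034-02-10.

2034-02-10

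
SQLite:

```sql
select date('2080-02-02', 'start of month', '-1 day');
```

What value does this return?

`start of month` rewinds 2080-02-02 to 2080-02-01.
Going back 1 day from 2080-02-01 reaches 2080-01-31 (last day of January, 31 days).

2080-01-31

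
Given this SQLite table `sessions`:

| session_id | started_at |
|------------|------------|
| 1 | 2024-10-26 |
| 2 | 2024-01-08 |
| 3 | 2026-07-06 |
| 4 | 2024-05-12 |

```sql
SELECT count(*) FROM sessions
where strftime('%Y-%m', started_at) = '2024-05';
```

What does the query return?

1

Rows with year-month 2024-05: 2024-05-12 → 1.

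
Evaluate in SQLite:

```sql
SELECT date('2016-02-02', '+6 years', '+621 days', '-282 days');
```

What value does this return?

Adding +6 years to 2016-02-02 gives 2022-02-02.
Applying '+621 days' to 2022-02-02: counting 621 days forward gives 2023-10-16.
Applying '-282 days' to 2023-10-16: counting 282 days back gives 2023-01-07.

2023-01-07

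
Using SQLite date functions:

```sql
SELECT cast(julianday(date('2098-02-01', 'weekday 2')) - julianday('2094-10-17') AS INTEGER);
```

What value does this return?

`weekday 2` advances to the next Tuesday; 2098-02-01 is a Saturday, so it moves forward to 2098-02-04.
14 days remain in October 2094 after the 17th (31 − 17).
Full months from November 2094 through January 2098 contribute their day counts.
Then 4 days into February 2098.
Total: 14 + 30 + 31 + 31 + 28 + 31 + 30 + 31 + 30 + 31 + 31 + 30 + 31 + 30 + 31 + 31 + 29 + 31 + 30 + 31 + 30 + 31 + 31 + 30 + 31 + 30 + 31 + 31 + 28 + 31 + 30 + 31 + 30 + 31 + 31 + 30 + 31 + 30 + 31 + 31 + 4 = 1206.

1206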